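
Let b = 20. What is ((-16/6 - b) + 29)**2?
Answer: 361/9 ≈ 40.111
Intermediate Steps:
((-16/6 - b) + 29)**2 = ((-16/6 - 1*20) + 29)**2 = ((-16*1/6 - 20) + 29)**2 = ((-8/3 - 20) + 29)**2 = (-68/3 + 29)**2 = (19/3)**2 = 361/9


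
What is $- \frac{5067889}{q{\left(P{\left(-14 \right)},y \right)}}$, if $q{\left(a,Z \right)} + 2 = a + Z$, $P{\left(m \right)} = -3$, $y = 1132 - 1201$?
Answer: $\frac{5067889}{74} \approx 68485.0$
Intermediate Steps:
$y = -69$
$q{\left(a,Z \right)} = -2 + Z + a$ ($q{\left(a,Z \right)} = -2 + \left(a + Z\right) = -2 + \left(Z + a\right) = -2 + Z + a$)
$- \frac{5067889}{q{\left(P{\left(-14 \right)},y \right)}} = - \frac{5067889}{-2 - 69 - 3} = - \frac{5067889}{-74} = \left(-5067889\right) \left(- \frac{1}{74}\right) = \frac{5067889}{74}$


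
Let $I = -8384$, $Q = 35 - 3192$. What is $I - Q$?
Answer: $-5227$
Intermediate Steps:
$Q = -3157$ ($Q = 35 - 3192 = -3157$)
$I - Q = -8384 - -3157 = -8384 + 3157 = -5227$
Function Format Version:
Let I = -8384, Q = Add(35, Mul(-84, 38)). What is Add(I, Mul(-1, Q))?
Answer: -5227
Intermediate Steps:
Q = -3157 (Q = Add(35, -3192) = -3157)
Add(I, Mul(-1, Q)) = Add(-8384, Mul(-1, -3157)) = Add(-8384, 3157) = -5227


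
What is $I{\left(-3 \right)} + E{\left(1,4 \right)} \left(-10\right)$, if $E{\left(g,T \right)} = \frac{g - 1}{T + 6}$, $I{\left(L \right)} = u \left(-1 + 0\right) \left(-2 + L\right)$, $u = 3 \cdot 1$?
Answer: $15$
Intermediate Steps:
$u = 3$
$I{\left(L \right)} = 6 - 3 L$ ($I{\left(L \right)} = 3 \left(-1 + 0\right) \left(-2 + L\right) = 3 \left(- (-2 + L)\right) = 3 \left(2 - L\right) = 6 - 3 L$)
$E{\left(g,T \right)} = \frac{-1 + g}{6 + T}$
$I{\left(-3 \right)} + E{\left(1,4 \right)} \left(-10\right) = \left(6 - -9\right) + \frac{-1 + 1}{6 + 4} \left(-10\right) = \left(6 + 9\right) + \frac{1}{10} \cdot 0 \left(-10\right) = 15 + \frac{1}{10} \cdot 0 \left(-10\right) = 15 + 0 \left(-10\right) = 15 + 0 = 15$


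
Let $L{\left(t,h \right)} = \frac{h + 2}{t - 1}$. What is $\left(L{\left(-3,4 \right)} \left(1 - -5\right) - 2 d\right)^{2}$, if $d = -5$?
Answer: $1$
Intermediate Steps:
$L{\left(t,h \right)} = \frac{2 + h}{-1 + t}$
$\left(L{\left(-3,4 \right)} \left(1 - -5\right) - 2 d\right)^{2} = \left(\frac{2 + 4}{-1 - 3} \left(1 - -5\right) - -10\right)^{2} = \left(\frac{1}{-4} \cdot 6 \left(1 + 5\right) + 10\right)^{2} = \left(\left(- \frac{1}{4}\right) 6 \cdot 6 + 10\right)^{2} = \left(\left(- \frac{3}{2}\right) 6 + 10\right)^{2} = \left(-9 + 10\right)^{2} = 1^{2} = 1$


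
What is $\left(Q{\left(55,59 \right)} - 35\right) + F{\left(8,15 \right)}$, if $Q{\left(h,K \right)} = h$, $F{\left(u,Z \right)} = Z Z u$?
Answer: $1820$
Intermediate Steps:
$F{\left(u,Z \right)} = u Z^{2}$ ($F{\left(u,Z \right)} = Z^{2} u = u Z^{2}$)
$\left(Q{\left(55,59 \right)} - 35\right) + F{\left(8,15 \right)} = \left(55 - 35\right) + 8 \cdot 15^{2} = 20 + 8 \cdot 225 = 20 + 1800 = 1820$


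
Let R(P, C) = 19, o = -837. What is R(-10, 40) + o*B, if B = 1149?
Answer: -961694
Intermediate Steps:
R(-10, 40) + o*B = 19 - 837*1149 = 19 - 961713 = -961694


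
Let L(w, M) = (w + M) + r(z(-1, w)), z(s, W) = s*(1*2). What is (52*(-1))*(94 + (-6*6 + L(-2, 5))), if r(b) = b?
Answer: -3068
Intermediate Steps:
z(s, W) = 2*s (z(s, W) = s*2 = 2*s)
L(w, M) = -2 + M + w (L(w, M) = (w + M) + 2*(-1) = (M + w) - 2 = -2 + M + w)
(52*(-1))*(94 + (-6*6 + L(-2, 5))) = (52*(-1))*(94 + (-6*6 + (-2 + 5 - 2))) = -52*(94 + (-36 + 1)) = -52*(94 - 35) = -52*59 = -3068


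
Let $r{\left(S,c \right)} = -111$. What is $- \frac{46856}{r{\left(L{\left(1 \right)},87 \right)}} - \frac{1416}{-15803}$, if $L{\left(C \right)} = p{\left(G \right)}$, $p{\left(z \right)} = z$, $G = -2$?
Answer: $\frac{740622544}{1754133} \approx 422.22$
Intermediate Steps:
$L{\left(C \right)} = -2$
$- \frac{46856}{r{\left(L{\left(1 \right)},87 \right)}} - \frac{1416}{-15803} = - \frac{46856}{-111} - \frac{1416}{-15803} = \left(-46856\right) \left(- \frac{1}{111}\right) - - \frac{1416}{15803} = \frac{46856}{111} + \frac{1416}{15803} = \frac{740622544}{1754133}$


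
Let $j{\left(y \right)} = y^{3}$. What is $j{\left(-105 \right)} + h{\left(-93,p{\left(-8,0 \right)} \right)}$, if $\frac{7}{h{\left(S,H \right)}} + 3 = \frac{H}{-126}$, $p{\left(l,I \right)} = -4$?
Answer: $- \frac{216476316}{187} \approx -1.1576 \cdot 10^{6}$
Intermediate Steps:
$h{\left(S,H \right)} = \frac{7}{-3 - \frac{H}{126}}$ ($h{\left(S,H \right)} = \frac{7}{-3 + \frac{H}{-126}} = \frac{7}{-3 + H \left(- \frac{1}{126}\right)} = \frac{7}{-3 - \frac{H}{126}}$)
$j{\left(-105 \right)} + h{\left(-93,p{\left(-8,0 \right)} \right)} = \left(-105\right)^{3} - \frac{882}{378 - 4} = -1157625 - \frac{882}{374} = -1157625 - \frac{441}{187} = - \frac{216476316}{187}$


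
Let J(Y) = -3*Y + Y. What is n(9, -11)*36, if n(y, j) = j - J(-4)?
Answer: -684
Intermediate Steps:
J(Y) = -2*Y
n(y, j) = -8 + j (n(y, j) = j - (-2)*(-4) = j - 1*8 = j - 8 = -8 + j)
n(9, -11)*36 = (-8 - 11)*36 = -19*36 = -684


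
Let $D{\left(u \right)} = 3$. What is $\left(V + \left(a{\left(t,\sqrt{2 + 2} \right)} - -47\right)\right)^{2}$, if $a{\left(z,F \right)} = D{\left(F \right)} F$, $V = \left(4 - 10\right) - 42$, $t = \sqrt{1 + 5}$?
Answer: $25$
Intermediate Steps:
$t = \sqrt{6} \approx 2.4495$
$V = -48$ ($V = -6 - 42 = -48$)
$a{\left(z,F \right)} = 3 F$
$\left(V + \left(a{\left(t,\sqrt{2 + 2} \right)} - -47\right)\right)^{2} = \left(-48 + \left(3 \sqrt{2 + 2} - -47\right)\right)^{2} = \left(-48 + \left(3 \sqrt{4} + 47\right)\right)^{2} = \left(-48 + \left(3 \cdot 2 + 47\right)\right)^{2} = \left(-48 + \left(6 + 47\right)\right)^{2} = \left(-48 + 53\right)^{2} = 5^{2} = 25$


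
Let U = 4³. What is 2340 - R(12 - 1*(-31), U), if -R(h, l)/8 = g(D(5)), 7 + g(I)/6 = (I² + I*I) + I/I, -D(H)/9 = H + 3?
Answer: 499716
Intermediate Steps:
U = 64
D(H) = -27 - 9*H (D(H) = -9*(H + 3) = -9*(3 + H) = -27 - 9*H)
g(I) = -36 + 12*I² (g(I) = -42 + 6*((I² + I*I) + I/I) = -42 + 6*((I² + I²) + 1) = -42 + 6*(2*I² + 1) = -42 + 6*(1 + 2*I²) = -42 + (6 + 12*I²) = -36 + 12*I²)
R(h, l) = -497376 (R(h, l) = -8*(-36 + 12*(-27 - 9*5)²) = -8*(-36 + 12*(-27 - 45)²) = -8*(-36 + 12*(-72)²) = -8*(-36 + 12*5184) = -8*(-36 + 62208) = -8*62172 = -497376)
2340 - R(12 - 1*(-31), U) = 2340 - 1*(-497376) = 2340 + 497376 = 499716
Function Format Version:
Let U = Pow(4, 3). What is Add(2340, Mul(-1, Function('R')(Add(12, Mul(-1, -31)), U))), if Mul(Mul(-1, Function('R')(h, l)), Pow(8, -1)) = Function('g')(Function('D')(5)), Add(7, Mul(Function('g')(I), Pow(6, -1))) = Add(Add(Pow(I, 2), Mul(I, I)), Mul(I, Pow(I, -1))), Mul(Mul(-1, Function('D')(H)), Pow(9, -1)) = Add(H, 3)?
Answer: 499716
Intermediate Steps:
U = 64
Function('D')(H) = Add(-27, Mul(-9, H)) (Function('D')(H) = Mul(-9, Add(H, 3)) = Mul(-9, Add(3, H)) = Add(-27, Mul(-9, H)))
Function('g')(I) = Add(-36, Mul(12, Pow(I, 2))) (Function('g')(I) = Add(-42, Mul(6, Add(Add(Pow(I, 2), Mul(I, I)), Mul(I, Pow(I, -1))))) = Add(-42, Mul(6, Add(Add(Pow(I, 2), Pow(I, 2)), 1))) = Add(-42, Mul(6, Add(Mul(2, Pow(I, 2)), 1))) = Add(-42, Mul(6, Add(1, Mul(2, Pow(I, 2))))) = Add(-42, Add(6, Mul(12, Pow(I, 2)))) = Add(-36, Mul(12, Pow(I, 2))))
Function('R')(h, l) = -497376 (Function('R')(h, l) = Mul(-8, Add(-36, Mul(12, Pow(Add(-27, Mul(-9, 5)), 2)))) = Mul(-8, Add(-36, Mul(12, Pow(Add(-27, -45), 2)))) = Mul(-8, Add(-36, Mul(12, Pow(-72, 2)))) = Mul(-8, Add(-36, Mul(12, 5184))) = Mul(-8, Add(-36, 62208)) = Mul(-8, 62172) = -497376)
Add(2340, Mul(-1, Function('R')(Add(12, Mul(-1, -31)), U))) = Add(2340, Mul(-1, -497376)) = Add(2340, 497376) = 499716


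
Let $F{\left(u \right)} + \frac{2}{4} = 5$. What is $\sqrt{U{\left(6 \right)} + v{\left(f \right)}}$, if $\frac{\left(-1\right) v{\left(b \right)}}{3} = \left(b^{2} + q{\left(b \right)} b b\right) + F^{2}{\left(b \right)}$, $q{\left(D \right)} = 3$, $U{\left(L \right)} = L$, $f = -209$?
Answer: $\frac{i \sqrt{2096907}}{2} \approx 724.04 i$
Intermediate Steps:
$F{\left(u \right)} = \frac{9}{2}$ ($F{\left(u \right)} = - \frac{1}{2} + 5 = \frac{9}{2}$)
$v{\left(b \right)} = - \frac{243}{4} - 12 b^{2}$ ($v{\left(b \right)} = - 3 \left(\left(b^{2} + 3 b b\right) + \left(\frac{9}{2}\right)^{2}\right) = - 3 \left(\left(b^{2} + 3 b^{2}\right) + \frac{81}{4}\right) = - 3 \left(4 b^{2} + \frac{81}{4}\right) = - 3 \left(\frac{81}{4} + 4 b^{2}\right) = - \frac{243}{4} - 12 b^{2}$)
$\sqrt{U{\left(6 \right)} + v{\left(f \right)}} = \sqrt{6 - \left(\frac{243}{4} + 12 \left(-209\right)^{2}\right)} = \sqrt{6 - \frac{2096931}{4}} = \sqrt{- \frac{2096907}{4}} = \frac{i \sqrt{2096907}}{2}$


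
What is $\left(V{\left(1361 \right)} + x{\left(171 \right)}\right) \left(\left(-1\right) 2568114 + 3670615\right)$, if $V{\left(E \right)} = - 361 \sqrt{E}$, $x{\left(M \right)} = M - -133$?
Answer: $335160304 - 398002861 \sqrt{1361} \approx -1.4348 \cdot 10^{10}$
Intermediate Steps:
$x{\left(M \right)} = 133 + M$ ($x{\left(M \right)} = M + 133 = 133 + M$)
$\left(V{\left(1361 \right)} + x{\left(171 \right)}\right) \left(\left(-1\right) 2568114 + 3670615\right) = \left(- 361 \sqrt{1361} + \left(133 + 171\right)\right) \left(\left(-1\right) 2568114 + 3670615\right) = \left(- 361 \sqrt{1361} + 304\right) \left(-2568114 + 3670615\right) = \left(304 - 361 \sqrt{1361}\right) 1102501 = 335160304 - 398002861 \sqrt{1361}$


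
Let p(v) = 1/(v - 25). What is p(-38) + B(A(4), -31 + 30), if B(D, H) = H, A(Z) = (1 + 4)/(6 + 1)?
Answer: -64/63 ≈ -1.0159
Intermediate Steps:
A(Z) = 5/7
p(v) = 1/(-25 + v)
p(-38) + B(A(4), -31 + 30) = 1/(-25 - 38) + (-31 + 30) = 1/(-63) - 1 = -1/63 - 1 = -64/63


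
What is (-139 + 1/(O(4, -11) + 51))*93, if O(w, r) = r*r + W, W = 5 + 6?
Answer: -788516/61 ≈ -12926.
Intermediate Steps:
W = 11
O(w, r) = 11 + r**2 (O(w, r) = r*r + 11 = r**2 + 11 = 11 + r**2)
(-139 + 1/(O(4, -11) + 51))*93 = (-139 + 1/((11 + (-11)**2) + 51))*93 = (-139 + 1/((11 + 121) + 51))*93 = (-139 + 1/(132 + 51))*93 = (-139 + 1/183)*93 = -25436/183*93 = -788516/61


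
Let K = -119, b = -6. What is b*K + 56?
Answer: 770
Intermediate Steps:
b*K + 56 = -6*(-119) + 56 = 714 + 56 = 770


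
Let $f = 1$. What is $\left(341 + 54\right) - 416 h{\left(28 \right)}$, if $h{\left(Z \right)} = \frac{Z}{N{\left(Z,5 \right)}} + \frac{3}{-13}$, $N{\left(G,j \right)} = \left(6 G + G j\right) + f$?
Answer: $\frac{140071}{309} \approx 453.3$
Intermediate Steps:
$N{\left(G,j \right)} = 1 + 6 G + G j$ ($N{\left(G,j \right)} = \left(6 G + G j\right) + 1 = 1 + 6 G + G j$)
$h{\left(Z \right)} = - \frac{3}{13} + \frac{Z}{1 + 11 Z}$ ($h{\left(Z \right)} = \frac{Z}{1 + 6 Z + Z 5} + \frac{3}{-13} = \frac{Z}{1 + 6 Z + 5 Z} + 3 \left(- \frac{1}{13}\right) = \frac{Z}{1 + 11 Z} - \frac{3}{13} = - \frac{3}{13} + \frac{Z}{1 + 11 Z}$)
$\left(341 + 54\right) - 416 h{\left(28 \right)} = \left(341 + 54\right) - 416 \frac{-3 - 560}{13 \left(1 + 11 \cdot 28\right)} = 395 - 416 \frac{-3 - 560}{13 \left(1 + 308\right)} = 395 - 416 \cdot \frac{1}{13} \cdot \frac{1}{309} \left(-563\right) = 395 - - \frac{18016}{309} = 395 + \frac{18016}{309} = \frac{140071}{309}$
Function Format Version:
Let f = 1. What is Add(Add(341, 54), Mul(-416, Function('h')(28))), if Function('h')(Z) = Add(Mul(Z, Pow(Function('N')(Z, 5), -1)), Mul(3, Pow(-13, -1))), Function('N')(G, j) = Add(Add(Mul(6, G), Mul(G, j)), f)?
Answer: Rational(140071, 309) ≈ 453.30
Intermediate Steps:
Function('N')(G, j) = Add(1, Mul(6, G), Mul(G, j)) (Function('N')(G, j) = Add(Add(Mul(6, G), Mul(G, j)), 1) = Add(1, Mul(6, G), Mul(G, j)))
Function('h')(Z) = Add(Rational(-3, 13), Mul(Z, Pow(Add(1, Mul(11, Z)), -1))) (Function('h')(Z) = Add(Mul(Z, Pow(Add(1, Mul(6, Z), Mul(Z, 5)), -1)), Mul(3, Pow(-13, -1))) = Add(Mul(Z, Pow(Add(1, Mul(6, Z), Mul(5, Z)), -1)), Mul(3, Rational(-1, 13))) = Add(Mul(Z, Pow(Add(1, Mul(11, Z)), -1)), Rational(-3, 13)) = Add(Rational(-3, 13), Mul(Z, Pow(Add(1, Mul(11, Z)), -1))))
Add(Add(341, 54), Mul(-416, Function('h')(28))) = Add(Add(341, 54), Mul(-416, Mul(Rational(1, 13), Pow(Add(1, Mul(11, 28)), -1), Add(-3, Mul(-20, 28))))) = Add(395, Mul(-416, Mul(Rational(1, 13), Pow(Add(1, 308), -1), Add(-3, -560)))) = Add(395, Mul(-416, Mul(Rational(1, 13), Pow(309, -1), -563))) = Add(395, Mul(-416, Mul(Rational(1, 13), Rational(1, 309), -563))) = Add(395, Mul(-416, Rational(-563, 4017))) = Add(395, Rational(18016, 309)) = Rational(140071, 309)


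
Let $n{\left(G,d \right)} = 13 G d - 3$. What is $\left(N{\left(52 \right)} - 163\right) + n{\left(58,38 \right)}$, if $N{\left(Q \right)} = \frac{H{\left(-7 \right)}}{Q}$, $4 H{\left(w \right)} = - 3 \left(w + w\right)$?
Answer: $\frac{2962565}{104} \approx 28486.0$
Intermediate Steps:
$H{\left(w \right)} = - \frac{3 w}{2}$ ($H{\left(w \right)} = \frac{\left(-3\right) \left(w + w\right)}{4} = \frac{\left(-3\right) 2 w}{4} = \frac{\left(-6\right) w}{4} = - \frac{3 w}{2}$)
$n{\left(G,d \right)} = -3 + 13 G d$ ($n{\left(G,d \right)} = 13 G d - 3 = -3 + 13 G d$)
$N{\left(Q \right)} = \frac{21}{2 Q}$ ($N{\left(Q \right)} = \frac{\left(- \frac{3}{2}\right) \left(-7\right)}{Q} = \frac{21}{2 Q}$)
$\left(N{\left(52 \right)} - 163\right) + n{\left(58,38 \right)} = \left(\frac{21}{2 \cdot 52} - 163\right) - \left(3 - 28652\right) = \left(\frac{21}{2} \cdot \frac{1}{52} - 163\right) + \left(-3 + 28652\right) = \left(\frac{21}{104} - 163\right) + 28649 = - \frac{16931}{104} + 28649 = \frac{2962565}{104}$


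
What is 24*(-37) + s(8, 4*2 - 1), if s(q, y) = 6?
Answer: -882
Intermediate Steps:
24*(-37) + s(8, 4*2 - 1) = 24*(-37) + 6 = -888 + 6 = -882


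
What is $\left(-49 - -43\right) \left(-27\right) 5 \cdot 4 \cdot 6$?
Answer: $19440$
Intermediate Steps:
$\left(-49 - -43\right) \left(-27\right) 5 \cdot 4 \cdot 6 = \left(-49 + 43\right) \left(-27\right) 20 \cdot 6 = \left(-6\right) \left(-27\right) 120 = 162 \cdot 120 = 19440$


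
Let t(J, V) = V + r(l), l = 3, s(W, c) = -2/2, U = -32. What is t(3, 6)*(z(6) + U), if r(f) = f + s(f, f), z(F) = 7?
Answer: -200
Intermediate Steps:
s(W, c) = -1 (s(W, c) = -2*1/2 = -1)
r(f) = -1 + f (r(f) = f - 1 = -1 + f)
t(J, V) = 2 + V (t(J, V) = V + (-1 + 3) = V + 2 = 2 + V)
t(3, 6)*(z(6) + U) = (2 + 6)*(7 - 32) = 8*(-25) = -200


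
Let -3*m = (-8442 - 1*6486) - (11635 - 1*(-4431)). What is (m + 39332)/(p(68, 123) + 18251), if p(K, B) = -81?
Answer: 14899/5451 ≈ 2.7333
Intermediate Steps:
m = 30994/3 (m = -((-8442 - 1*6486) - (11635 - 1*(-4431)))/3 = -((-8442 - 6486) - (11635 + 4431))/3 = -(-14928 - 1*16066)/3 = -(-14928 - 16066)/3 = -⅓*(-30994) = 30994/3 ≈ 10331.)
(m + 39332)/(p(68, 123) + 18251) = (30994/3 + 39332)/(-81 + 18251) = (148990/3)/18170 = (148990/3)*(1/18170) = 14899/5451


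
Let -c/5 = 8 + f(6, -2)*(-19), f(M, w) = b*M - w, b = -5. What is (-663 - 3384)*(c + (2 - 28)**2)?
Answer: 8191128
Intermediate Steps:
f(M, w) = -w - 5*M (f(M, w) = -5*M - w = -w - 5*M)
c = -2700 (c = -5*(8 + (-1*(-2) - 5*6)*(-19)) = -5*(8 + (2 - 30)*(-19)) = -5*(8 - 28*(-19)) = -5*(8 + 532) = -5*540 = -2700)
(-663 - 3384)*(c + (2 - 28)**2) = (-663 - 3384)*(-2700 + (2 - 28)**2) = -4047*(-2700 + (-26)**2) = -4047*(-2700 + 676) = -4047*(-2024) = 8191128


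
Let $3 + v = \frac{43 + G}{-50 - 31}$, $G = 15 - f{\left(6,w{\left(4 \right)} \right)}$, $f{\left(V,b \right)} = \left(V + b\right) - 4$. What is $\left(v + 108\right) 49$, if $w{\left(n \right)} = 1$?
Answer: $\frac{414050}{81} \approx 5111.7$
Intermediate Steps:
$f{\left(V,b \right)} = -4 + V + b$
$G = 12$ ($G = 15 - \left(-4 + 6 + 1\right) = 15 - 3 = 12$)
$v = - \frac{298}{81}$ ($v = -3 + \frac{43 + 12}{-50 - 31} = -3 + \frac{55}{-81} = -3 + 55 \left(- \frac{1}{81}\right) = -3 - \frac{55}{81} = - \frac{298}{81} \approx -3.679$)
$\left(v + 108\right) 49 = \left(- \frac{298}{81} + 108\right) 49 = \frac{8450}{81} \cdot 49 = \frac{414050}{81}$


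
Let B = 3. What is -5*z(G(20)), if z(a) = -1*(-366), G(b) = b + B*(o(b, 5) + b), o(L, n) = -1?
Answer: -1830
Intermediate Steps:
G(b) = -3 + 4*b (G(b) = b + 3*(-1 + b) = b + (-3 + 3*b) = -3 + 4*b)
z(a) = 366
-5*z(G(20)) = -5*366 = -1830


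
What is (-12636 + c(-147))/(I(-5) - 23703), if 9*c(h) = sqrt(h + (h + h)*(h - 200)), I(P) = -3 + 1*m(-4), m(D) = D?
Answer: 6318/11855 - 7*sqrt(231)/71130 ≈ 0.53144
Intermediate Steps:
I(P) = -7 (I(P) = -3 + 1*(-4) = -3 - 4 = -7)
c(h) = sqrt(h + 2*h*(-200 + h))/9 (c(h) = sqrt(h + (h + h)*(h - 200))/9 = sqrt(h + (2*h)*(-200 + h))/9 = sqrt(h + 2*h*(-200 + h))/9)
(-12636 + c(-147))/(I(-5) - 23703) = (-12636 + sqrt(-147*(-399 + 2*(-147)))/9)/(-7 - 23703) = (-12636 + sqrt(-147*(-399 - 294))/9)/(-23710) = (-12636 + sqrt(-147*(-693))/9)*(-1/23710) = (-12636 + sqrt(101871)/9)*(-1/23710) = (-12636 + (21*sqrt(231))/9)*(-1/23710) = (-12636 + 7*sqrt(231)/3)*(-1/23710) = 6318/11855 - 7*sqrt(231)/71130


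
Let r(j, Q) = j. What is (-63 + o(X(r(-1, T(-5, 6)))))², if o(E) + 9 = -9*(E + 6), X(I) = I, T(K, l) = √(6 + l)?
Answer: 13689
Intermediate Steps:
o(E) = -63 - 9*E (o(E) = -9 - 9*(E + 6) = -9 - 9*(6 + E) = -9 + (-54 - 9*E) = -63 - 9*E)
(-63 + o(X(r(-1, T(-5, 6)))))² = (-63 + (-63 - 9*(-1)))² = (-63 + (-63 + 9))² = (-63 - 54)² = (-117)² = 13689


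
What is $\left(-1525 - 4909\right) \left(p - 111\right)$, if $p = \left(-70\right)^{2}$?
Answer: $-30812426$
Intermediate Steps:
$p = 4900$
$\left(-1525 - 4909\right) \left(p - 111\right) = \left(-1525 - 4909\right) \left(4900 - 111\right) = \left(-6434\right) 4789 = -30812426$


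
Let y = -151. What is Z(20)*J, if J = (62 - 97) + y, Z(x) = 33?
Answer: -6138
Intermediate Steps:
J = -186 (J = (62 - 97) - 151 = -35 - 151 = -186)
Z(20)*J = 33*(-186) = -6138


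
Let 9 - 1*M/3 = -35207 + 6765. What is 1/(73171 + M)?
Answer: 1/158524 ≈ 6.3082e-6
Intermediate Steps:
M = 85353 (M = 27 - 3*(-35207 + 6765) = 27 - 3*(-28442) = 27 + 85326 = 85353)
1/(73171 + M) = 1/(73171 + 85353) = 1/158524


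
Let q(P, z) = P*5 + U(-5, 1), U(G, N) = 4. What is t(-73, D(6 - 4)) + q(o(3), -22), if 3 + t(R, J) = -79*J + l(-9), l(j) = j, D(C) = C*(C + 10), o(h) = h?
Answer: -1889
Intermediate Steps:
D(C) = C*(10 + C)
q(P, z) = 4 + 5*P (q(P, z) = P*5 + 4 = 5*P + 4 = 4 + 5*P)
t(R, J) = -12 - 79*J (t(R, J) = -3 + (-79*J - 9) = -3 + (-9 - 79*J) = -12 - 79*J)
t(-73, D(6 - 4)) + q(o(3), -22) = (-12 - 79*(6 - 4)*(10 + (6 - 4))) + (4 + 5*3) = (-12 - 158*(10 + 2)) + (4 + 15) = (-12 - 158*12) + 19 = (-12 - 79*24) + 19 = (-12 - 1896) + 19 = -1908 + 19 = -1889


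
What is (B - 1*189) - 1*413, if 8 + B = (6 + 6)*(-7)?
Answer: -694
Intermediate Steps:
B = -92 (B = -8 + (6 + 6)*(-7) = -8 + 12*(-7) = -8 - 84 = -92)
(B - 1*189) - 1*413 = (-92 - 1*189) - 1*413 = (-92 - 189) - 413 = -281 - 413 = -694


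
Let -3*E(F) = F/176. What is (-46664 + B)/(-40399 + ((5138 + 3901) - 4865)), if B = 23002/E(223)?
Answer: 22551128/8078175 ≈ 2.7916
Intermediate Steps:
E(F) = -F/528 (E(F) = -F/(3*176) = -F/528)
B = -12145056/223 (B = 23002/((-1/528*223)) = 23002/(-223/528) = 23002*(-528/223) = -12145056/223 ≈ -54462.)
(-46664 + B)/(-40399 + ((5138 + 3901) - 4865)) = (-46664 - 12145056/223)/(-40399 + ((5138 + 3901) - 4865)) = -22551128/(223*(-40399 + (9039 - 4865))) = -22551128/(223*(-40399 + 4174)) = -22551128/223/(-36225) = -22551128/223*(-1/36225) = 22551128/8078175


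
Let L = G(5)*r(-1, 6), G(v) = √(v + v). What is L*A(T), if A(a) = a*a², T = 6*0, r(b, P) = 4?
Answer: 0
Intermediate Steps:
G(v) = √2*√v (G(v) = √(2*v) = √2*√v)
T = 0
A(a) = a³
L = 4*√10 (L = (√2*√5)*4 = √10*4 = 4*√10 ≈ 12.649)
L*A(T) = (4*√10)*0³ = (4*√10)*0 = 0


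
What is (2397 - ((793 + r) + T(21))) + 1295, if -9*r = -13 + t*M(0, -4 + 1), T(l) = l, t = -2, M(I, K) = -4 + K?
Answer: 25903/9 ≈ 2878.1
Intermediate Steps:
r = -⅑ (r = -(-13 - 2*(-4 + (-4 + 1)))/9 = -(-13 - 2*(-4 - 3))/9 = -(-13 - 2*(-7))/9 = -(-13 + 14)/9 = -⅑*1 = -⅑ ≈ -0.11111)
(2397 - ((793 + r) + T(21))) + 1295 = (2397 - ((793 - ⅑) + 21)) + 1295 = (2397 - (7136/9 + 21)) + 1295 = (2397 - 1*7325/9) + 1295 = (2397 - 7325/9) + 1295 = 14248/9 + 1295 = 25903/9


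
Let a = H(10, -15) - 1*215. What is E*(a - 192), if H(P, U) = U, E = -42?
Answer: 17724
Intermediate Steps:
a = -230 (a = -15 - 1*215 = -15 - 215 = -230)
E*(a - 192) = -42*(-230 - 192) = -42*(-422) = 17724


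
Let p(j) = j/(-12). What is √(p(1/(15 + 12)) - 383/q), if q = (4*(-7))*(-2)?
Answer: I*√434518/252 ≈ 2.6158*I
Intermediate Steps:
q = 56 (q = -28*(-2) = 56)
p(j) = -j/12 (p(j) = j*(-1/12) = -j/12)
√(p(1/(15 + 12)) - 383/q) = √(-1/(12*(15 + 12)) - 383/56) = √(-1/12/27 - 383*1/56) = √(-1/12*1/27 - 383/56) = √(-1/324 - 383/56) = √(-31037/4536) = I*√434518/252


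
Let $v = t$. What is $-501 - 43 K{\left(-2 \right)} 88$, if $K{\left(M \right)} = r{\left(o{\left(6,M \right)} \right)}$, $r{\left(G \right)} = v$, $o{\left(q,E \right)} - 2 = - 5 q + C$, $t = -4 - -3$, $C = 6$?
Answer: $3283$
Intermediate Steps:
$t = -1$ ($t = -4 + 3 = -1$)
$o{\left(q,E \right)} = 8 - 5 q$ ($o{\left(q,E \right)} = 2 - \left(-6 + 5 q\right) = 8 - 5 q$)
$v = -1$
$r{\left(G \right)} = -1$
$K{\left(M \right)} = -1$
$-501 - 43 K{\left(-2 \right)} 88 = -501 - 43 \left(\left(-1\right) 88\right) = -501 - -3784 = -501 + 3784 = 3283$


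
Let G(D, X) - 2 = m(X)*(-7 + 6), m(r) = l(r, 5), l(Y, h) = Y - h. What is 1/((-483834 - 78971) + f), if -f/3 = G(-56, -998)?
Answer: -1/565820 ≈ -1.7673e-6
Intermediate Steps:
m(r) = -5 + r (m(r) = r - 1*5 = r - 5 = -5 + r)
G(D, X) = 7 - X (G(D, X) = 2 + (-5 + X)*(-7 + 6) = 2 + (-5 + X)*(-1) = 2 + (5 - X) = 7 - X)
f = -3015 (f = -3*(7 - 1*(-998)) = -3*(7 + 998) = -3*1005 = -3015)
1/((-483834 - 78971) + f) = 1/((-483834 - 78971) - 3015) = 1/(-562805 - 3015) = 1/(-565820) = -1/565820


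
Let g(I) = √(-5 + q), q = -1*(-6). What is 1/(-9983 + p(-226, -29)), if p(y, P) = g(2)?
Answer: -1/9982 ≈ -0.00010018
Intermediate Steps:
q = 6
g(I) = 1 (g(I) = √(-5 + 6) = √1 = 1)
p(y, P) = 1
1/(-9983 + p(-226, -29)) = 1/(-9983 + 1) = 1/(-9982) = -1/9982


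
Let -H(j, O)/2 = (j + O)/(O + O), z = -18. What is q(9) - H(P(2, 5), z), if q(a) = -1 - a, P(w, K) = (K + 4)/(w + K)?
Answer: -127/14 ≈ -9.0714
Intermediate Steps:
P(w, K) = (4 + K)/(K + w)
H(j, O) = -(O + j)/O (H(j, O) = -2*(j + O)/(O + O) = -2*(O + j)/(2*O) = -2*(O + j)*1/(2*O) = -(O + j)/O)
q(9) - H(P(2, 5), z) = (-1 - 1*9) - (-1*(-18) - (4 + 5)/(5 + 2))/(-18) = (-1 - 9) - (-1)*(18 - 9/7)/18 = -10 - (-1)*(18 - 9/7)/18 = -10 - (-1)*117/(18*7) = -10 - 1*(-13/14) = -10 + 13/14 = -127/14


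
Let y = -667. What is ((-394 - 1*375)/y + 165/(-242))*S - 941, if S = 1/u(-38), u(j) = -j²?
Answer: -19939096809/21189256 ≈ -941.00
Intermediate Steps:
S = -1/1444 (S = 1/(-1*(-38)²) = 1/(-1*1444) = 1/(-1444) = -1/1444 ≈ -0.00069252)
((-394 - 1*375)/y + 165/(-242))*S - 941 = ((-394 - 1*375)/(-667) + 165/(-242))*(-1/1444) - 941 = ((-394 - 375)*(-1/667) + 165*(-1/242))*(-1/1444) - 941 = (-769*(-1/667) - 15/22)*(-1/1444) - 941 = (769/667 - 15/22)*(-1/1444) - 941 = (6913/14674)*(-1/1444) - 941 = -6913/21189256 - 941 = -19939096809/21189256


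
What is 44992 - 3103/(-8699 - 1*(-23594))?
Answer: 670152737/14895 ≈ 44992.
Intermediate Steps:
44992 - 3103/(-8699 - 1*(-23594)) = 44992 - 3103/(-8699 + 23594) = 44992 - 3103/14895 = 670152737/14895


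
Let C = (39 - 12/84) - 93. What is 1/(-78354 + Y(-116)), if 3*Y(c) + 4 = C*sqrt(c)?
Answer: -5759117/451260309300 + 2653*I*sqrt(29)/451260309300 ≈ -1.2762e-5 + 3.166e-8*I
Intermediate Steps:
C = -379/7 (C = (39 - 12*1/84) - 93 = (39 - 1/7) - 93 = 272/7 - 93 = -379/7 ≈ -54.143)
Y(c) = -4/3 - 379*sqrt(c)/21 (Y(c) = -4/3 + (-379*sqrt(c)/7)/3 = -4/3 - 379*sqrt(c)/21)
1/(-78354 + Y(-116)) = 1/(-78354 + (-4/3 - 758*I*sqrt(29)/21)) = 1/(-235066/3 - 758*I*sqrt(29)/21)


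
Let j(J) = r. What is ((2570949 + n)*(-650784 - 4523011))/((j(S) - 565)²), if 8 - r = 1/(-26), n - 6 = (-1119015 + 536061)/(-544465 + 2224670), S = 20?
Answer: -335737682467565945996/7829731441089 ≈ -4.2880e+7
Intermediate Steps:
n = 9498276/1680205 (n = 6 + (-1119015 + 536061)/(-544465 + 2224670) = 6 - 582954/1680205 = 9498276/1680205 ≈ 5.6530)
r = 209/26 (r = 8 - 1/(-26) = 8 - 1*(-1/26) = 8 + 1/26 = 209/26 ≈ 8.0385)
j(J) = 209/26
((2570949 + n)*(-650784 - 4523011))/((j(S) - 565)²) = ((2570949 + 9498276/1680205)*(-650784 - 4523011))/((209/26 - 565)²) = ((4319730862821/1680205)*(-5173795))/((-14481/26)²) = -4469880387881795139/(336041*209699361/676) = -4469880387881795139/336041*676/209699361 = -335737682467565945996/7829731441089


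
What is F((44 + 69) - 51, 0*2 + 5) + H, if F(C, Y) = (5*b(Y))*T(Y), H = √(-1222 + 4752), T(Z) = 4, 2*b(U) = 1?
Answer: 10 + √3530 ≈ 69.414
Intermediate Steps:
b(U) = ½ (b(U) = (½)*1 = ½)
H = √3530 ≈ 59.414
F(C, Y) = 10 (F(C, Y) = (5*(½))*4 = (5/2)*4 = 10)
F((44 + 69) - 51, 0*2 + 5) + H = 10 + √3530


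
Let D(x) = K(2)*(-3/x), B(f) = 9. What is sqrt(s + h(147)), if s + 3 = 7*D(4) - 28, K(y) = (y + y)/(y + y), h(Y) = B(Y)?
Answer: I*sqrt(109)/2 ≈ 5.2202*I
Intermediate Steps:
h(Y) = 9
K(y) = 1 (K(y) = (2*y)/((2*y)) = (2*y)*(1/(2*y)) = 1)
D(x) = -3/x (D(x) = 1*(-3/x) = -3/x)
s = -145/4 (s = -3 + (7*(-3/4) - 28) = -3 + (-21/4 - 28) = -3 - 133/4 = -145/4 ≈ -36.250)
sqrt(s + h(147)) = sqrt(-145/4 + 9) = sqrt(-109/4) = I*sqrt(109)/2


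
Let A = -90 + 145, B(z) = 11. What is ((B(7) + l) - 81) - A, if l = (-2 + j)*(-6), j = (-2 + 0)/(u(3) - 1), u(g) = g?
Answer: -107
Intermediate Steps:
A = 55
j = -1 (j = (-2 + 0)/(3 - 1) = -2/2 = -2*½ = -1)
l = 18 (l = (-2 - 1)*(-6) = -3*(-6) = 18)
((B(7) + l) - 81) - A = ((11 + 18) - 81) - 1*55 = (29 - 81) - 55 = -52 - 55 = -107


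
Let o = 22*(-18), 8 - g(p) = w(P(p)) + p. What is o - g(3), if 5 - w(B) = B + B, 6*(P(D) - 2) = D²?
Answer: -403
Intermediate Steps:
P(D) = 2 + D²/6
w(B) = 5 - 2*B (w(B) = 5 - (B + B) = 5 - 2*B)
g(p) = 7 - p + p²/3 (g(p) = 8 - ((5 - 2*(2 + p²/6)) + p) = 8 - ((5 + (-4 - p²/3)) + p) = 8 - ((1 - p²/3) + p) = 8 - (1 + p - p²/3) = 8 + (-1 - p + p²/3) = 7 - p + p²/3)
o = -396
o - g(3) = -396 - (7 - 1*3 + (⅓)*3²) = -396 - (7 - 3 + (⅓)*9) = -396 - (7 - 3 + 3) = -396 - 1*7 = -396 - 7 = -403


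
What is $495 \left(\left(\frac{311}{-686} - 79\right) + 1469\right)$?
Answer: $\frac{471848355}{686} \approx 6.8783 \cdot 10^{5}$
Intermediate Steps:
$495 \left(\left(\frac{311}{-686} - 79\right) + 1469\right) = 495 \left(\left(311 \left(- \frac{1}{686}\right) - 79\right) + 1469\right) = 495 \left(\left(- \frac{311}{686} - 79\right) + 1469\right) = 495 \left(- \frac{54505}{686} + 1469\right) = 495 \cdot \frac{953229}{686} = \frac{471848355}{686}$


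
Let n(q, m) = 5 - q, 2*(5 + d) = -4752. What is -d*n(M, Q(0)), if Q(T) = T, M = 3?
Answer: 4762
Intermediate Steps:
d = -2381 (d = -5 + (½)*(-4752) = -5 - 2376 = -2381)
-d*n(M, Q(0)) = -(-2381)*(5 - 1*3) = -(-2381)*(5 - 3) = -(-2381)*2 = -1*(-4762) = 4762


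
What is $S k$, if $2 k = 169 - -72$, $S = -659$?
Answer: $- \frac{158819}{2} \approx -79410.0$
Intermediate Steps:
$k = \frac{241}{2}$ ($k = \frac{169 - -72}{2} = \frac{169 + 72}{2} = \frac{1}{2} \cdot 241 = \frac{241}{2} \approx 120.5$)
$S k = \left(-659\right) \frac{241}{2} = - \frac{158819}{2}$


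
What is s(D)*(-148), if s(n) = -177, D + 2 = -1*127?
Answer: 26196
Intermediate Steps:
D = -129 (D = -2 - 1*127 = -2 - 127 = -129)
s(D)*(-148) = -177*(-148) = 26196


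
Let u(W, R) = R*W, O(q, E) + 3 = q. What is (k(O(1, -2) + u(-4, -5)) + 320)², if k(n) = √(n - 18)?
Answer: 102400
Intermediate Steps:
O(q, E) = -3 + q
k(n) = √(-18 + n)
(k(O(1, -2) + u(-4, -5)) + 320)² = (√(-18 + ((-3 + 1) - 5*(-4))) + 320)² = (√(-18 + (-2 + 20)) + 320)² = (√(-18 + 18) + 320)² = (√0 + 320)² = (0 + 320)² = 320² = 102400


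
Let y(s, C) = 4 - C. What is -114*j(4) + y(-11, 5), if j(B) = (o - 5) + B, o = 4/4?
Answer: -1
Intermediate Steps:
o = 1 (o = 4*(1/4) = 1)
j(B) = -4 + B (j(B) = (1 - 5) + B = -4 + B)
-114*j(4) + y(-11, 5) = -114*(-4 + 4) + (4 - 1*5) = -114*0 + (4 - 5) = 0 - 1 = -1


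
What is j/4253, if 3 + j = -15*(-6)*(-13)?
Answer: -1173/4253 ≈ -0.27581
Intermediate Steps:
j = -1173 (j = -3 - 15*(-6)*(-13) = -3 + 90*(-13) = -3 - 1170 = -1173)
j/4253 = -1173/4253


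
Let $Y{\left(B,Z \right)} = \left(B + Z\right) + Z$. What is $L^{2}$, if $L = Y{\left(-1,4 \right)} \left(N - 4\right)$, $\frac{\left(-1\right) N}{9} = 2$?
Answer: $23716$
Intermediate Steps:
$Y{\left(B,Z \right)} = B + 2 Z$
$N = -18$ ($N = \left(-9\right) 2 = -18$)
$L = -154$ ($L = \left(-1 + 2 \cdot 4\right) \left(-18 - 4\right) = \left(-1 + 8\right) \left(-22\right) = 7 \left(-22\right) = -154$)
$L^{2} = \left(-154\right)^{2} = 23716$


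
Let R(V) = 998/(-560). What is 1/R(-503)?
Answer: -280/499 ≈ -0.56112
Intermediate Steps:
R(V) = -499/280 (R(V) = 998*(-1/560) = -499/280)
1/R(-503) = 1/(-499/280) = -280/499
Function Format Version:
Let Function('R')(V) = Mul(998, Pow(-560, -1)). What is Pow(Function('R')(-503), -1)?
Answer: Rational(-280, 499) ≈ -0.56112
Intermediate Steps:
Function('R')(V) = Rational(-499, 280) (Function('R')(V) = Mul(998, Rational(-1, 560)) = Rational(-499, 280))
Pow(Function('R')(-503), -1) = Pow(Rational(-499, 280), -1) = Rational(-280, 499)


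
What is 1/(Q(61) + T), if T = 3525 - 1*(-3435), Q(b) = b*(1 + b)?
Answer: 1/10742 ≈ 9.3093e-5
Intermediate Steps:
T = 6960 (T = 3525 + 3435 = 6960)
1/(Q(61) + T) = 1/(61*(1 + 61) + 6960) = 1/(61*62 + 6960) = 1/(3782 + 6960) = 1/10742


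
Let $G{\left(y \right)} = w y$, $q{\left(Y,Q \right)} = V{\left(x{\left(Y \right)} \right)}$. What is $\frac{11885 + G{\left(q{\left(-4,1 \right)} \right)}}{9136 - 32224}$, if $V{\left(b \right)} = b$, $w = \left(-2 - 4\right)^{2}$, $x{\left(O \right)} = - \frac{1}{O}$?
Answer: $- \frac{5947}{11544} \approx -0.51516$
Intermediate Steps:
$w = 36$ ($w = \left(-6\right)^{2} = 36$)
$q{\left(Y,Q \right)} = - \frac{1}{Y}$
$G{\left(y \right)} = 36 y$
$\frac{11885 + G{\left(q{\left(-4,1 \right)} \right)}}{9136 - 32224} = \frac{11885 + 36 \left(- \frac{1}{-4}\right)}{9136 - 32224} = \frac{11885 + 36 \left(\left(-1\right) \left(- \frac{1}{4}\right)\right)}{-23088} = \left(11885 + 36 \cdot \frac{1}{4}\right) \left(- \frac{1}{23088}\right) = \left(11885 + 9\right) \left(- \frac{1}{23088}\right) = 11894 \left(- \frac{1}{23088}\right) = - \frac{5947}{11544}$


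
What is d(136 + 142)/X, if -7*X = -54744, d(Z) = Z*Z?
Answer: 135247/13686 ≈ 9.8821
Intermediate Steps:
d(Z) = Z²
X = 54744/7 (X = -⅐*(-54744) = 54744/7 ≈ 7820.6)
d(136 + 142)/X = (136 + 142)²/(54744/7) = 278²*(7/54744) = 77284*(7/54744) = 135247/13686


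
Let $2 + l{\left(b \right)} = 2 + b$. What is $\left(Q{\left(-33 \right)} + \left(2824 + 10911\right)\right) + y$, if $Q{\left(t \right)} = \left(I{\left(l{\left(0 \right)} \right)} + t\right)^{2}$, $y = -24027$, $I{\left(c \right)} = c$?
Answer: $-9203$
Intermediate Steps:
$l{\left(b \right)} = b$ ($l{\left(b \right)} = -2 + \left(2 + b\right) = b$)
$Q{\left(t \right)} = t^{2}$ ($Q{\left(t \right)} = \left(0 + t\right)^{2} = t^{2}$)
$\left(Q{\left(-33 \right)} + \left(2824 + 10911\right)\right) + y = \left(\left(-33\right)^{2} + \left(2824 + 10911\right)\right) - 24027 = \left(1089 + 13735\right) - 24027 = 14824 - 24027 = -9203$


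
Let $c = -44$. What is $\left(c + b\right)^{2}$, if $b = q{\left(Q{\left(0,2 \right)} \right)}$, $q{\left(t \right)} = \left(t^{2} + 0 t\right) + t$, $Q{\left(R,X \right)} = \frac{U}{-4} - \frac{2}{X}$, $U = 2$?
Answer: $\frac{29929}{16} \approx 1870.6$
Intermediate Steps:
$Q{\left(R,X \right)} = - \frac{1}{2} - \frac{2}{X}$ ($Q{\left(R,X \right)} = \frac{2}{-4} - \frac{2}{X} = 2 \left(- \frac{1}{4}\right) - \frac{2}{X} = - \frac{1}{2} - \frac{2}{X}$)
$q{\left(t \right)} = t + t^{2}$ ($q{\left(t \right)} = \left(t^{2} + 0\right) + t = t^{2} + t = t + t^{2}$)
$b = \frac{3}{4}$ ($b = \frac{-4 - 2}{2 \cdot 2} \left(1 + \frac{-4 - 2}{2 \cdot 2}\right) = \frac{1}{2} \cdot \frac{1}{2} \left(-4 - 2\right) \left(1 + \frac{1}{2} \cdot \frac{1}{2} \left(-4 - 2\right)\right) = \frac{1}{2} \cdot \frac{1}{2} \left(-6\right) \left(1 + \frac{1}{2} \cdot \frac{1}{2} \left(-6\right)\right) = - \frac{3 \left(1 - \frac{3}{2}\right)}{2} = \left(- \frac{3}{2}\right) \left(- \frac{1}{2}\right) = \frac{3}{4} \approx 0.75$)
$\left(c + b\right)^{2} = \left(-44 + \frac{3}{4}\right)^{2} = \left(- \frac{173}{4}\right)^{2} = \frac{29929}{16}$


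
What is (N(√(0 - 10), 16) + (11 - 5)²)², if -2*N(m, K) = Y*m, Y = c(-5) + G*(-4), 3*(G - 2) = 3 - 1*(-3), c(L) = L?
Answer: 387/2 + 756*I*√10 ≈ 193.5 + 2390.7*I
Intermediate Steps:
G = 4 (G = 2 + (3 - 1*(-3))/3 = 2 + (3 + 3)/3 = 2 + (⅓)*6 = 2 + 2 = 4)
Y = -21 (Y = -5 + 4*(-4) = -5 - 16 = -21)
N(m, K) = 21*m/2 (N(m, K) = -(-21)*m/2 = 21*m/2)
(N(√(0 - 10), 16) + (11 - 5)²)² = (21*√(0 - 10)/2 + (11 - 5)²)² = (21*√(-10)/2 + 6²)² = (21*(I*√10)/2 + 36)² = (21*I*√10/2 + 36)² = (36 + 21*I*√10/2)²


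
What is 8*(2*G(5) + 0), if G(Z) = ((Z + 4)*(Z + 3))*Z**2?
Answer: 28800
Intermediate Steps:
G(Z) = Z**2*(3 + Z)*(4 + Z) (G(Z) = ((4 + Z)*(3 + Z))*Z**2 = ((3 + Z)*(4 + Z))*Z**2 = Z**2*(3 + Z)*(4 + Z))
8*(2*G(5) + 0) = 8*(2*(5**2*(12 + 5**2 + 7*5)) + 0) = 8*(2*(25*(12 + 25 + 35)) + 0) = 8*(2*(25*72) + 0) = 8*(2*1800 + 0) = 8*(3600 + 0) = 8*3600 = 28800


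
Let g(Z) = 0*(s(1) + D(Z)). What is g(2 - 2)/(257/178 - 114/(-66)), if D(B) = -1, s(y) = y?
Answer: 0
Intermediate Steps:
g(Z) = 0 (g(Z) = 0*(1 - 1) = 0*0 = 0)
g(2 - 2)/(257/178 - 114/(-66)) = 0/(257/178 - 114/(-66)) = 0/(257*(1/178) - 114*(-1/66)) = 0/(257/178 + 19/11) = 0/(6209/1958) = 0*(1958/6209) = 0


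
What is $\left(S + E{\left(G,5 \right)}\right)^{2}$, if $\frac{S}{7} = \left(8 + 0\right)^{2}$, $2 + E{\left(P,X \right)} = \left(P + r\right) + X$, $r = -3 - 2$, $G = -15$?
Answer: $185761$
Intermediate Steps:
$r = -5$ ($r = -3 - 2 = -5$)
$E{\left(P,X \right)} = -7 + P + X$ ($E{\left(P,X \right)} = -2 + \left(\left(P - 5\right) + X\right) = -2 + \left(\left(-5 + P\right) + X\right) = -2 + \left(-5 + P + X\right) = -7 + P + X$)
$S = 448$ ($S = 7 \left(8 + 0\right)^{2} = 7 \cdot 8^{2} = 7 \cdot 64 = 448$)
$\left(S + E{\left(G,5 \right)}\right)^{2} = \left(448 - 17\right)^{2} = 431^{2} = 185761$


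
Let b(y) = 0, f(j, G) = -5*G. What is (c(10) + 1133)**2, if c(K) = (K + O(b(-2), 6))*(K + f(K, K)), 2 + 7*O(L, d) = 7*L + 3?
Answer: 25918281/49 ≈ 5.2894e+5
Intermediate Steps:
O(L, d) = 1/7 + L (O(L, d) = -2/7 + (7*L + 3)/7 = -2/7 + (3 + 7*L)/7 = -2/7 + (3/7 + L) = 1/7 + L)
c(K) = -4*K*(1/7 + K) (c(K) = (K + (1/7 + 0))*(K - 5*K) = (K + 1/7)*(-4*K) = (1/7 + K)*(-4*K) = -4*K*(1/7 + K))
(c(10) + 1133)**2 = ((4/7)*10*(-1 - 7*10) + 1133)**2 = ((4/7)*10*(-1 - 70) + 1133)**2 = ((4/7)*10*(-71) + 1133)**2 = (-2840/7 + 1133)**2 = (5091/7)**2 = 25918281/49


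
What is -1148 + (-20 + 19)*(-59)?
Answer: -1089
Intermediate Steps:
-1148 + (-20 + 19)*(-59) = -1148 - 1*(-59) = -1148 + 59 = -1089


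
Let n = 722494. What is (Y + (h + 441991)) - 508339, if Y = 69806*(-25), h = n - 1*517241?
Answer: -1606245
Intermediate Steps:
h = 205253 (h = 722494 - 1*517241 = 722494 - 517241 = 205253)
Y = -1745150
(Y + (h + 441991)) - 508339 = (-1745150 + (205253 + 441991)) - 508339 = (-1745150 + 647244) - 508339 = -1097906 - 508339 = -1606245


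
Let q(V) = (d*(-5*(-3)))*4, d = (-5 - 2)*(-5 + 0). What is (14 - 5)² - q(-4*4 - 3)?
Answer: -2019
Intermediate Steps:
d = 35 (d = -7*(-5) = 35)
q(V) = 2100 (q(V) = (35*(-5*(-3)))*4 = (35*15)*4 = 525*4 = 2100)
(14 - 5)² - q(-4*4 - 3) = (14 - 5)² - 1*2100 = 9² - 2100 = 81 - 2100 = -2019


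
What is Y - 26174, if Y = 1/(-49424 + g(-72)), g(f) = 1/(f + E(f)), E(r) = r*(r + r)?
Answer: -13319150381818/508869503 ≈ -26174.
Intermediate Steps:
E(r) = 2*r² (E(r) = r*(2*r) = 2*r²)
g(f) = 1/(f + 2*f²)
Y = -10296/508869503 (Y = 1/(-49424 + 1/((-72)*(1 + 2*(-72)))) = 1/(-49424 - 1/(72*(1 - 144))) = 1/(-49424 - 1/72/(-143)) = 1/(-49424 - 1/72*(-1/143)) = 1/(-49424 + 1/10296) = 1/(-508869503/10296) = -10296/508869503 ≈ -2.0233e-5)
Y - 26174 = -10296/508869503 - 26174 = -13319150381818/508869503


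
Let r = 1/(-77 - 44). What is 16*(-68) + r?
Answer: -131649/121 ≈ -1088.0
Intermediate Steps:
r = -1/121 (r = 1/(-121) = -1/121 ≈ -0.0082645)
16*(-68) + r = 16*(-68) - 1/121 = -1088 - 1/121 = -131649/121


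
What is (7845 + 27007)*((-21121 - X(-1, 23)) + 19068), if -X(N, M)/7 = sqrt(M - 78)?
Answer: -71551156 + 243964*I*sqrt(55) ≈ -7.1551e+7 + 1.8093e+6*I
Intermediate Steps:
X(N, M) = -7*sqrt(-78 + M) (X(N, M) = -7*sqrt(M - 78) = -7*sqrt(-78 + M))
(7845 + 27007)*((-21121 - X(-1, 23)) + 19068) = (7845 + 27007)*((-21121 - (-7)*sqrt(-78 + 23)) + 19068) = 34852*((-21121 - (-7)*sqrt(-55)) + 19068) = 34852*((-21121 - (-7)*I*sqrt(55)) + 19068) = 34852*((-21121 + 7*I*sqrt(55)) + 19068) = 34852*(-2053 + 7*I*sqrt(55)) = -71551156 + 243964*I*sqrt(55)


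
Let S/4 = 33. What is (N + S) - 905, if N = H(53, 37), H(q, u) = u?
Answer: -736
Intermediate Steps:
S = 132 (S = 4*33 = 132)
N = 37
(N + S) - 905 = (37 + 132) - 905 = 169 - 905 = -736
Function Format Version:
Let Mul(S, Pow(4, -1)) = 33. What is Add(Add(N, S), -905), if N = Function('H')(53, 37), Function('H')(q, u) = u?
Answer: -736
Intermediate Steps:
S = 132 (S = Mul(4, 33) = 132)
N = 37
Add(Add(N, S), -905) = Add(Add(37, 132), -905) = Add(169, -905) = -736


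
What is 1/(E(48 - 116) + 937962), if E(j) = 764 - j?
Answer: 1/938794 ≈ 1.0652e-6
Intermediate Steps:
1/(E(48 - 116) + 937962) = 1/((764 - (48 - 116)) + 937962) = 1/((764 - 1*(-68)) + 937962) = 1/((764 + 68) + 937962) = 1/(832 + 937962) = 1/938794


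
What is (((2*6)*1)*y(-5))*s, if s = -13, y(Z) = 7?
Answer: -1092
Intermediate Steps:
(((2*6)*1)*y(-5))*s = (((2*6)*1)*7)*(-13) = ((12*1)*7)*(-13) = (12*7)*(-13) = 84*(-13) = -1092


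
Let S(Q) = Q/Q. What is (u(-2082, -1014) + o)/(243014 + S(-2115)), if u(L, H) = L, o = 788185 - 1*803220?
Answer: -17117/243015 ≈ -0.070436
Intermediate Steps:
o = -15035 (o = 788185 - 803220 = -15035)
S(Q) = 1
(u(-2082, -1014) + o)/(243014 + S(-2115)) = (-2082 - 15035)/(243014 + 1) = -17117/243015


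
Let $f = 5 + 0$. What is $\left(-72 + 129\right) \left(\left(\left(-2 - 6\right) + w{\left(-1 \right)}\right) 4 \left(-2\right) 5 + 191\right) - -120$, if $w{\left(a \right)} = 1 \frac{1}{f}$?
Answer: $28791$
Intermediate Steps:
$f = 5$
$w{\left(a \right)} = \frac{1}{5}$ ($w{\left(a \right)} = 1 \cdot \frac{1}{5} = \frac{1}{5}$)
$\left(-72 + 129\right) \left(\left(\left(-2 - 6\right) + w{\left(-1 \right)}\right) 4 \left(-2\right) 5 + 191\right) - -120 = \left(-72 + 129\right) \left(\left(\left(-2 - 6\right) + \frac{1}{5}\right) 4 \left(-2\right) 5 + 191\right) - -120 = 57 \left(\left(\left(-2 - 6\right) + \frac{1}{5}\right) \left(\left(-8\right) 5\right) + 191\right) + 120 = 57 \left(\left(-8 + \frac{1}{5}\right) \left(-40\right) + 191\right) + 120 = 57 \left(\left(- \frac{39}{5}\right) \left(-40\right) + 191\right) + 120 = 57 \left(312 + 191\right) + 120 = 57 \cdot 503 + 120 = 28671 + 120 = 28791$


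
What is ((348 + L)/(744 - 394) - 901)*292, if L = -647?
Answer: -46084754/175 ≈ -2.6334e+5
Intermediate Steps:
((348 + L)/(744 - 394) - 901)*292 = ((348 - 647)/(744 - 394) - 901)*292 = (-299/350 - 901)*292 = -315649/350*292 = -46084754/175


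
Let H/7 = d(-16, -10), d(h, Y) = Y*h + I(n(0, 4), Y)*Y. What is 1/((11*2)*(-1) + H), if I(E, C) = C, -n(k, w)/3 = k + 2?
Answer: 1/1798 ≈ 0.00055617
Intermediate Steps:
n(k, w) = -6 - 3*k (n(k, w) = -3*(k + 2) = -3*(2 + k) = -6 - 3*k)
d(h, Y) = Y² + Y*h (d(h, Y) = Y*h + Y*Y = Y*h + Y² = Y² + Y*h)
H = 1820 (H = 7*(-10*(-10 - 16)) = 7*(-10*(-26)) = 7*260 = 1820)
1/((11*2)*(-1) + H) = 1/((11*2)*(-1) + 1820) = 1/(22*(-1) + 1820) = 1/(-22 + 1820) = 1/1798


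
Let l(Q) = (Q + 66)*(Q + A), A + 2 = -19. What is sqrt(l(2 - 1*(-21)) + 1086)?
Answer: 4*sqrt(79) ≈ 35.553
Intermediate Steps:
A = -21 (A = -2 - 19 = -21)
l(Q) = (-21 + Q)*(66 + Q) (l(Q) = (Q + 66)*(Q - 21) = (66 + Q)*(-21 + Q) = (-21 + Q)*(66 + Q))
sqrt(l(2 - 1*(-21)) + 1086) = sqrt((-1386 + (2 - 1*(-21))**2 + 45*(2 - 1*(-21))) + 1086) = sqrt((-1386 + (2 + 21)**2 + 45*(2 + 21)) + 1086) = sqrt((-1386 + 23**2 + 45*23) + 1086) = sqrt((-1386 + 529 + 1035) + 1086) = sqrt(178 + 1086) = sqrt(1264) = 4*sqrt(79)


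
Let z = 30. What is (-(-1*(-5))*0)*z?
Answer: 0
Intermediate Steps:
(-(-1*(-5))*0)*z = -(-1*(-5))*0*30 = -5*0*30 = -1*0*30 = 0*30 = 0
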